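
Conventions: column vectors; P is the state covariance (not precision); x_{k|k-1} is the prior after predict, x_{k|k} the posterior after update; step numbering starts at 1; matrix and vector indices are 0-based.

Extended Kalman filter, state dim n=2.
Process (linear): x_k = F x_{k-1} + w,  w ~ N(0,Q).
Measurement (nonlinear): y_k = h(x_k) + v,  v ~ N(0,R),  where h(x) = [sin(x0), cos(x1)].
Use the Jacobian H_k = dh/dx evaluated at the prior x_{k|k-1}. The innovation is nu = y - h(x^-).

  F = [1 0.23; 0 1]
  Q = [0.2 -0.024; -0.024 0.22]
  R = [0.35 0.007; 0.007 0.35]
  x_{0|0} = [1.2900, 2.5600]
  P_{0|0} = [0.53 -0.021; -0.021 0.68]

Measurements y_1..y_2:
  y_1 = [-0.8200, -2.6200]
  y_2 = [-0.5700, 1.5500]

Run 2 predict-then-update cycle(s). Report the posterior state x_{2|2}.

step 1: x^-=[1.8788, 2.5600]  P^-=[0.7563 0.1114; 0.1114 0.9000]  H_jac=[-0.3032 0.0000; 0.0000 -0.5494]  S=[0.4195 0.0256; 0.0256 0.6216]  K=[-0.5419 -0.0762; -0.0321 -0.7941]  nu=[-1.7729, -1.7844]  x^+=[2.9755, 4.0339]  P^+=[0.6274 0.0554; 0.0554 0.5063]
step 2: x^-=[3.9033, 4.0339]  P^-=[0.8797 0.1479; 0.1479 0.7263]  H_jac=[-0.7237 0.0000; 0.0000 0.7785]  S=[0.8107 -0.0763; -0.0763 0.7902]  K=[-0.7786 0.0705; -0.0652 0.7093]  nu=[0.1202, 2.1776]  x^+=[3.9633, 5.5706]  P^+=[0.3759 0.0247; 0.0247 0.3183]

x_post = [3.9633, 5.5706]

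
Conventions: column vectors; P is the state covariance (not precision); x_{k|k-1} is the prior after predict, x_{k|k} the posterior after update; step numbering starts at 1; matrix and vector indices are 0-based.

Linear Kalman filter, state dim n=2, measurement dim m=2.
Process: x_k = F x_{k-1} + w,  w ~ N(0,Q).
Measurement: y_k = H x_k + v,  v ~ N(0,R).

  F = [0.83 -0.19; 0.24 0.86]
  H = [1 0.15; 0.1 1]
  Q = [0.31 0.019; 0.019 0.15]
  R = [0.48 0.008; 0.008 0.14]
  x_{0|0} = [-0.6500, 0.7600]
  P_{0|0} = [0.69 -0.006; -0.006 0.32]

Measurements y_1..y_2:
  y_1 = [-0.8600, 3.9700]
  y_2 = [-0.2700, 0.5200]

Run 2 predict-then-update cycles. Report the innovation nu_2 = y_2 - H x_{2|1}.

innov = [0.5109, -1.8881]

step 1: x^-=[-0.6839, 0.4976]  P^-=[0.7988 0.1002; 0.1002 0.4239]  S=[1.3184 0.2531; 0.2531 0.5920]  K=[0.6089 0.0438; -0.0180 0.7408]  nu=[-0.2507, 3.5408]  x^+=[-0.6816, 3.1251]  P^+=[0.2954 -0.0185; -0.0185 0.1054]
step 2: x^-=[-1.1595, 2.5240]  P^-=[0.5232 0.0482; 0.0482 0.2373]  S=[1.0230 0.1449; 0.1449 0.3922]  K=[0.5088 0.0684; -0.0058 0.6195]  nu=[0.5109, -1.8881]  x^+=[-1.0287, 1.3513]  P^+=[0.2464 -0.0110; -0.0110 0.0878]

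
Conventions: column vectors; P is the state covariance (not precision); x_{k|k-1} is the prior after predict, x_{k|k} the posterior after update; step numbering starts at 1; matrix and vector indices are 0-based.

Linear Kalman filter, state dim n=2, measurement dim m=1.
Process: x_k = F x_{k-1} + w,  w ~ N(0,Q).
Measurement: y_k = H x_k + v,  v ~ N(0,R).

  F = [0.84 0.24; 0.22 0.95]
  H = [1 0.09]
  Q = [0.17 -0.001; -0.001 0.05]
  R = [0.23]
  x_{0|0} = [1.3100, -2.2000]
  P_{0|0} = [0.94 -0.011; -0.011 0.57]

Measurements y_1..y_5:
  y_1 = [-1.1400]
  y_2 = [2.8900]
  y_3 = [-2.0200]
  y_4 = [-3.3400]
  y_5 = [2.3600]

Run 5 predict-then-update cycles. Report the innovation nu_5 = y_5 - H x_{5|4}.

step 1: x^-=[0.5724, -1.8018]  P^-=[0.8617 0.2933; 0.2933 0.6053]  S=[1.1494]  K=[0.7727; 0.3026]  nu=[-1.5502]  x^+=[-0.6254, -2.2709]  P^+=[0.1755 0.0246; 0.0246 0.5001]
step 2: x^-=[-1.0704, -2.2949]  P^-=[0.3326 0.1664; 0.1664 0.5201]  S=[0.5967]  K=[0.5824; 0.3573]  nu=[4.1669]  x^+=[1.3564, -0.8063]  P^+=[0.1302 0.0422; 0.0422 0.4439]
step 3: x^-=[0.9459, -0.4675]  P^-=[0.3044 0.1602; 0.1602 0.4746]  S=[0.5671]  K=[0.5622; 0.3578]  nu=[-2.9238]  x^+=[-0.6980, -1.5136]  P^+=[0.1252 0.0461; 0.0461 0.4020]
step 4: x^-=[-0.9496, -1.5915]  P^-=[0.3001 0.1530; 0.1530 0.4381]  S=[0.5612]  K=[0.5593; 0.3430]  nu=[-2.2472]  x^+=[-2.2063, -2.3622]  P^+=[0.1245 0.0454; 0.0454 0.3721]
step 5: x^-=[-2.4203, -2.7295]  P^-=[0.2976 0.1455; 0.1455 0.4109]  S=[0.5571]  K=[0.5577; 0.3275]  nu=[5.0259]  x^+=[0.3827, -1.0835]  P^+=[0.1243 0.0437; 0.0437 0.3511]

innov = [5.0259]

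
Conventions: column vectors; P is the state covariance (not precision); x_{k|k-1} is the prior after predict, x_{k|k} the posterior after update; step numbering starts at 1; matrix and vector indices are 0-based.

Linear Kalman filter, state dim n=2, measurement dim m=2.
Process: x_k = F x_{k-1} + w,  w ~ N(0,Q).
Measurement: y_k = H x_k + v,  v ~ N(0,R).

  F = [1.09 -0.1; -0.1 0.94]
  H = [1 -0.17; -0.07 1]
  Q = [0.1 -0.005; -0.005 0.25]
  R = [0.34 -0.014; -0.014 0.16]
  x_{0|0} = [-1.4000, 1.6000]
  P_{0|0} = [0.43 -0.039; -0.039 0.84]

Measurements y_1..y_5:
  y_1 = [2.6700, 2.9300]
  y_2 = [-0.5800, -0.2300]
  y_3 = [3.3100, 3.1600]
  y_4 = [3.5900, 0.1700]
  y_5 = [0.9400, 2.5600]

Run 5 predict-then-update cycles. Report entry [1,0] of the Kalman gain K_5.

K[1,0] = -0.0054

step 1: x^-=[-1.6860, 1.6440]  P^-=[0.6278 -0.1712; -0.1712 1.0039]  S=[1.0550 -0.4018; -0.4018 1.1909]  K=[0.6355 0.0338; 0.0010 0.8533]  nu=[4.6355, 1.1680]  x^+=[1.2994, 2.6453]  P^+=[0.2176 0.0117; 0.0117 0.1373]
step 2: x^-=[1.1518, 2.3566]  P^-=[0.3573 -0.0295; -0.0295 0.3713]  S=[0.7181 -0.1320; -0.1320 0.5372]  K=[0.5089 0.0236; -0.0013 0.6947]  nu=[-1.3311, -2.5060]  x^+=[0.4152, 0.6173]  P^+=[0.1742 0.0088; 0.0088 0.1118]
step 3: x^-=[0.3908, 0.5387]  P^-=[0.3062 -0.0253; -0.0253 0.3489]  S=[0.6649 -0.1204; -0.1204 0.5139]  K=[0.4705 0.0192; -0.0040 0.6814]  nu=[3.0108, 2.6486]  x^+=[1.8580, 2.3315]  P^+=[0.1610 0.0078; 0.0078 0.1096]
step 4: x^-=[1.7921, 2.0058]  P^-=[0.2907 -0.0248; -0.0248 0.3470]  S=[0.6492 -0.1185; -0.1185 0.5119]  K=[0.4575 0.0176; -0.0050 0.6801]  nu=[2.1389, -1.7104]  x^+=[2.7405, 0.8319]  P^+=[0.1566 0.0074; 0.0074 0.1094]
step 5: x^-=[2.9040, 0.5079]  P^-=[0.2855 -0.0247; -0.0247 0.3468]  S=[0.6439 -0.1180; -0.1180 0.5117]  K=[0.4530 0.0171; -0.0054 0.6800]  nu=[-1.8777, 2.2554]  x^+=[2.0919, 2.0516]  P^+=[0.1550 0.0072; 0.0072 0.1094]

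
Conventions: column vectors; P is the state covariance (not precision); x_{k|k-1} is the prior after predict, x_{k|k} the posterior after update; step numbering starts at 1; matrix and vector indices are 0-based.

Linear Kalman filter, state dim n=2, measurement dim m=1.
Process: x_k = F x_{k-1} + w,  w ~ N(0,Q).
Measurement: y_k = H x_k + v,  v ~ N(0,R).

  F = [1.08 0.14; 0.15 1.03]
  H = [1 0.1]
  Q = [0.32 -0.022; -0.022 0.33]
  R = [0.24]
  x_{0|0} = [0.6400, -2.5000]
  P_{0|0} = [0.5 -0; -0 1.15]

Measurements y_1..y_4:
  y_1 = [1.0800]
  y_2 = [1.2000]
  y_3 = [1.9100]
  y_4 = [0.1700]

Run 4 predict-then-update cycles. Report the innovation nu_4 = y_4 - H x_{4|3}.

step 1: x^-=[0.3412, -2.4790]  P^-=[0.9257 0.2248; 0.2248 1.5613]  S=[1.2263]  K=[0.7732; 0.3107]  nu=[0.9867]  x^+=[1.1041, -2.1725]  P^+=[0.1925 -0.0697; -0.0697 1.4429]
step 2: x^-=[0.8883, -2.0720]  P^-=[0.5518 0.1382; 0.1382 1.8436]  S=[0.8379]  K=[0.6751; 0.3850]  nu=[0.5189]  x^+=[1.2386, -1.8723]  P^+=[0.1700 -0.0795; -0.0795 1.7194]
step 3: x^-=[1.0756, -1.7426]  P^-=[0.5279 0.1633; 0.1633 2.1334]  S=[0.8219]  K=[0.6622; 0.4583]  nu=[1.0087]  x^+=[1.7435, -1.2804]  P^+=[0.1675 -0.0861; -0.0861 1.9607]
step 4: x^-=[1.7037, -1.0573]  P^-=[0.5278 0.1903; 0.1903 2.3873]  S=[0.8297]  K=[0.6590; 0.5171]  nu=[-1.4280]  x^+=[0.7626, -1.7956]  P^+=[0.1674 -0.0924; -0.0924 2.1655]

innov = [-1.4280]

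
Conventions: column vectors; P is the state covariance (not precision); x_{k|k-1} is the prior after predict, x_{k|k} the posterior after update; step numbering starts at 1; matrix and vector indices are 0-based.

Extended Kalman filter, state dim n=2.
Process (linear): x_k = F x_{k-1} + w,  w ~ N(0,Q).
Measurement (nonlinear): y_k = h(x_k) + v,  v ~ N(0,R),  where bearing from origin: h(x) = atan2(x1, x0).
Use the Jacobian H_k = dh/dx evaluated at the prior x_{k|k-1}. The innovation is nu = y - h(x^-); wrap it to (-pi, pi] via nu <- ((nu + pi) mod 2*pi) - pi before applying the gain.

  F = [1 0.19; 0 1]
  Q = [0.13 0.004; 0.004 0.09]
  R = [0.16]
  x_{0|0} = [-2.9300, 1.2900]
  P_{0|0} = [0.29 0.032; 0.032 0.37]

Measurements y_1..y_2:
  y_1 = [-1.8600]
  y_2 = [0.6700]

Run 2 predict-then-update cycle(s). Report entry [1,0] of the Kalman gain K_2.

step 1: x^-=[-2.6849, 1.2900]  P^-=[0.4455 0.1063; 0.1063 0.4600]  H_jac=[-0.1454 -0.3026]  S=[0.2209]  K=[-0.4389; -0.7001]  nu=[1.7295]  x^+=[-3.4439, 0.0791]  P^+=[0.4030 0.0384; 0.0384 0.3517]
step 2: x^-=[-3.4289, 0.0791]  P^-=[0.5603 0.1093; 0.1093 0.4417]  H_jac=[-0.0067 -0.2915]  S=[0.1980]  K=[-0.1799; -0.6541]  nu=[-2.4485]  x^+=[-2.9884, 1.6806]  P^+=[0.5539 0.0860; 0.0860 0.3570]

K[1,0] = -0.6541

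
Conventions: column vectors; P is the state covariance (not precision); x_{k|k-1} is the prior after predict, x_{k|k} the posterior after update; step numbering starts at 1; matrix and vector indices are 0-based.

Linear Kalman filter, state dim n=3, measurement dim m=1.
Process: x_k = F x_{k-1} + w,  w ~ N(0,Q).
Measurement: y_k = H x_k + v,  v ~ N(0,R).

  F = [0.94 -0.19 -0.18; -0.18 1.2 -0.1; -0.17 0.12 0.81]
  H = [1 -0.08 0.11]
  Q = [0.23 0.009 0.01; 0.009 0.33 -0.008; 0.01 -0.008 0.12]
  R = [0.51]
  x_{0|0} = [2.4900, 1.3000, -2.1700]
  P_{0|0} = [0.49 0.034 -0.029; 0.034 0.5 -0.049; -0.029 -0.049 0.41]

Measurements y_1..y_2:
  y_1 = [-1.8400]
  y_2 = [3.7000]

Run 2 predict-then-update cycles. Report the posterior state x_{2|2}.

x_post = [2.1626, 1.1594, -1.6811]

step 1: x^-=[2.4842, 1.3288, -2.0250]  P^-=[0.6886 -0.1296 -0.1489; -0.1296 1.0660 -0.0052; -0.1489 -0.0052 0.4074]  S=[1.1984]  K=[0.5696; -0.1798; -0.0865]  nu=[-3.9951]  x^+=[0.2086, 2.0470, -1.6794]  P^+=[0.2998 -0.0069 -0.0899; -0.0069 1.0273 -0.0238; -0.0899 -0.0238 0.3985]
step 2: x^-=[0.1095, 2.5867, -1.1501]  P^-=[0.5761 -0.2665 -0.1874; -0.2665 1.8284 0.1071; -0.1874 0.1071 0.4253]  S=[1.1025]  K=[0.5232; -0.3637; -0.1353]  nu=[3.9240]  x^+=[2.1626, 1.1594, -1.6811]  P^+=[0.2743 -0.0567 -0.1094; -0.0567 1.6826 0.0528; -0.1094 0.0528 0.4051]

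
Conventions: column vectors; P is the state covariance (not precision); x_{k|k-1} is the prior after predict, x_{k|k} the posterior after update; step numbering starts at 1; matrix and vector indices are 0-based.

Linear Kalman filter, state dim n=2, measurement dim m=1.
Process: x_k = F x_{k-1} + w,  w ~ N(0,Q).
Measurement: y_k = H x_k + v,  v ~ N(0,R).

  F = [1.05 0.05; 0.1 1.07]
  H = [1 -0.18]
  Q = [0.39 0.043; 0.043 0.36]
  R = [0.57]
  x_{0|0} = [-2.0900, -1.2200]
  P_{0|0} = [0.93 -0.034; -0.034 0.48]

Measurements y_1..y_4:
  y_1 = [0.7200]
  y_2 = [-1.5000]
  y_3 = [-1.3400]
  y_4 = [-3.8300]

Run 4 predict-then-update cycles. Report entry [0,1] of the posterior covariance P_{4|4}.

P_post[0,1] = 0.5723

step 1: x^-=[-2.2555, -1.5144]  P^-=[1.4130 0.1280; 0.1280 0.9116]  S=[1.9664]  K=[0.7068; -0.0184]  nu=[2.7029]  x^+=[-0.3450, -1.5641]  P^+=[0.4305 0.1535; 0.1535 0.9109]
step 2: x^-=[-0.4405, -1.7080]  P^-=[0.8830 0.3102; 0.3102 1.4401]  S=[1.3880]  K=[0.5960; 0.0367]  nu=[-1.3670]  x^+=[-1.2551, -1.7582]  P^+=[0.3901 0.2798; 0.2798 1.4382]
step 3: x^-=[-1.4058, -2.0068]  P^-=[0.8530 0.4766; 0.4766 2.0704]  S=[1.3185]  K=[0.5819; 0.0789]  nu=[-0.2954]  x^+=[-1.5777, -2.0301]  P^+=[0.4066 0.4161; 0.4161 2.0622]
step 4: x^-=[-1.7581, -2.3300]  P^-=[0.8871 0.6656; 0.6656 2.8141]  S=[1.3087]  K=[0.5863; 0.1216]  nu=[-2.4913]  x^+=[-3.2188, -2.6328]  P^+=[0.4372 0.5723; 0.5723 2.7947]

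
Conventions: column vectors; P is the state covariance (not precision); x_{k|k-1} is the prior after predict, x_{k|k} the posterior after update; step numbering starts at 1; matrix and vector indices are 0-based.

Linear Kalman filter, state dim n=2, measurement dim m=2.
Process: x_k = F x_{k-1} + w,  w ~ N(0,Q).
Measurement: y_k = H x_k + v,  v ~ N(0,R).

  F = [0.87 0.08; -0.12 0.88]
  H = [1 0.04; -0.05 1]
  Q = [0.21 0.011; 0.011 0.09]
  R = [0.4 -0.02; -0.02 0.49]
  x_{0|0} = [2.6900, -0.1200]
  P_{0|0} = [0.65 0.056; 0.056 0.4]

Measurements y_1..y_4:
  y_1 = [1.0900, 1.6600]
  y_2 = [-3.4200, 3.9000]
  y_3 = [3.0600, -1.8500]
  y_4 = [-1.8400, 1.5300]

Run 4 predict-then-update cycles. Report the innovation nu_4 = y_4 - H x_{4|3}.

innov = [-2.7758, 1.3040]

step 1: x^-=[2.3307, -0.4284]  P^-=[0.7123 0.0136; 0.0136 0.3973]  S=[1.1141 -0.0261; -0.0261 0.8877]  K=[0.6398 -0.0059; 0.0370 0.4479]  nu=[-1.2236, 2.2049]  x^+=[1.5348, 0.5138]  P^+=[0.2561 -0.0029; -0.0029 0.2186]
step 2: x^-=[1.3764, 0.2680]  P^-=[0.4049 -0.0025; -0.0025 0.2636]  S=[0.8051 -0.0322; -0.0322 0.7548]  K=[0.5024 -0.0087; 0.0240 0.3504]  nu=[-4.8071, 3.7008]  x^+=[-1.0711, 1.4494]  P^+=[0.2013 -0.0043; -0.0043 0.1710]
step 3: x^-=[-0.8159, 1.4040]  P^-=[0.3629 -0.0012; -0.0012 0.2262]  S=[0.7631 -0.0303; -0.0303 0.7172]  K=[0.4752 -0.0069; 0.0228 0.3164]  nu=[3.8197, -3.2948]  x^+=[1.0219, 0.4487]  P^+=[0.1903 -0.0034; -0.0034 0.1544]
step 4: x^-=[0.9249, 0.2722]  P^-=[0.3546 -0.0005; -0.0005 0.2130]  S=[0.7549 -0.0298; -0.0298 0.7040]  K=[0.4695 -0.0061; 0.0225 0.3036]  nu=[-2.7758, 1.3040]  x^+=[-0.3862, 0.6056]  P^+=[0.1880 -0.0030; -0.0030 0.1482]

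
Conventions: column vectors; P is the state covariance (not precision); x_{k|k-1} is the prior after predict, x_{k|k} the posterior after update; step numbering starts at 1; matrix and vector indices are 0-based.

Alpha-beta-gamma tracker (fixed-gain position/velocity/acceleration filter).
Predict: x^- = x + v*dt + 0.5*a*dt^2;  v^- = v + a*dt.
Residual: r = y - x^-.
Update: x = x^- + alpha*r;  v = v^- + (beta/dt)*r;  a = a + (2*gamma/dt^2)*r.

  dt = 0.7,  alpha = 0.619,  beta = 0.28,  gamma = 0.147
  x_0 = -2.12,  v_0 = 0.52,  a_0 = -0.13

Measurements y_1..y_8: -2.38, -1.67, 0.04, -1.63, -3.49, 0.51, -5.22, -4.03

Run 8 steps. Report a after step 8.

step 1: x_pred=-1.7879  r=-0.5921  x^+=-2.1544  v^+=0.1921  a^+=-0.4853
step 2: x_pred=-2.1388  r=0.4688  x^+=-1.8486  v^+=0.0400  a^+=-0.2040
step 3: x_pred=-1.8706  r=1.9106  x^+=-0.6879  v^+=0.6614  a^+=0.9424
step 4: x_pred=0.0059  r=-1.6359  x^+=-1.0067  v^+=0.6667  a^+=-0.0392
step 5: x_pred=-0.5496  r=-2.9404  x^+=-2.3697  v^+=-0.5369  a^+=-1.8034
step 6: x_pred=-3.1874  r=3.6974  x^+=-0.8987  v^+=-0.3203  a^+=0.4150
step 7: x_pred=-1.0212  r=-4.1988  x^+=-3.6203  v^+=-1.7093  a^+=-2.1042
step 8: x_pred=-5.3323  r=1.3023  x^+=-4.5262  v^+=-2.6613  a^+=-1.3228

a_post = -1.3228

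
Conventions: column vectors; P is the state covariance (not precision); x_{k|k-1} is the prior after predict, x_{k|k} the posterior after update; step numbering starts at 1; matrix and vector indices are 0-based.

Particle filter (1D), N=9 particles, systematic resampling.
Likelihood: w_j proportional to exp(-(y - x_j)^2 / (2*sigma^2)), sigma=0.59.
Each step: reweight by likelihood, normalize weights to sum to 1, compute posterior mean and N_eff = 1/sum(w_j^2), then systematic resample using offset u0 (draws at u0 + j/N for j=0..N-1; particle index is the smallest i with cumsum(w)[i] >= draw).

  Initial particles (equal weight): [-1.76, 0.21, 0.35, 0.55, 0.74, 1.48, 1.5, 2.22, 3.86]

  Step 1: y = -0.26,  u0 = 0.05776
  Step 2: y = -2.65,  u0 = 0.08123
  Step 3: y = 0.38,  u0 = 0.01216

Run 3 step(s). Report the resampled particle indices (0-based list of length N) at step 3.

step 1: w=[0.0197, 0.3630, 0.2921, 0.1943, 0.1186, 0.0064, 0.0058, 0.0001, 0.0000]  mean=0.3569  Neff=3.7122  idx=[1, 1, 1, 2, 2, 2, 3, 3, 4]
step 2: w=[0.2478, 0.2478, 0.2478, 0.0763, 0.0763, 0.0763, 0.0128, 0.0128, 0.0021]  mean=0.2519  Neff=4.9507  idx=[0, 0, 1, 1, 2, 2, 3, 4, 5]
step 3: w=[0.1096, 0.1096, 0.1096, 0.1096, 0.1096, 0.1096, 0.1141, 0.1141, 0.1141]  mean=0.2579  Neff=8.9967  idx=[0, 1, 2, 3, 4, 5, 6, 7, 8]

resampled_idx = [0, 1, 2, 3, 4, 5, 6, 7, 8]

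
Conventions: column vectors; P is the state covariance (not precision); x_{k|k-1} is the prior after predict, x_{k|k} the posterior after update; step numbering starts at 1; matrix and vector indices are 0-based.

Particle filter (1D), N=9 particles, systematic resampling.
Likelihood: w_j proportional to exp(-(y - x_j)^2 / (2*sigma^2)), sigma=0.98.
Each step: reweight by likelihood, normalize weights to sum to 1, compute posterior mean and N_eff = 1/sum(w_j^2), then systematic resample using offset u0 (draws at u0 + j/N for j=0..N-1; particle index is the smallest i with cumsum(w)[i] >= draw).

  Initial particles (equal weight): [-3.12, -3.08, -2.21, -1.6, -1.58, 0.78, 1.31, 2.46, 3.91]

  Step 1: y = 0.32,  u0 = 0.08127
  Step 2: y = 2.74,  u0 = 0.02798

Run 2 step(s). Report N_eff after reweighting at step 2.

step 1: w=[0.0011, 0.0013, 0.0185, 0.0761, 0.0791, 0.4643, 0.3112, 0.0478, 0.0006]  mean=0.5949  Neff=3.0570  idx=[3, 5, 5, 5, 5, 5, 6, 6, 7]
step 2: w=[0.0000, 0.0582, 0.0582, 0.0582, 0.0582, 0.0582, 0.1482, 0.1482, 0.4126]  mean=1.6303  Neff=4.3263  idx=[1, 3, 5, 6, 7, 7, 8, 8, 8]

N_eff = 4.3263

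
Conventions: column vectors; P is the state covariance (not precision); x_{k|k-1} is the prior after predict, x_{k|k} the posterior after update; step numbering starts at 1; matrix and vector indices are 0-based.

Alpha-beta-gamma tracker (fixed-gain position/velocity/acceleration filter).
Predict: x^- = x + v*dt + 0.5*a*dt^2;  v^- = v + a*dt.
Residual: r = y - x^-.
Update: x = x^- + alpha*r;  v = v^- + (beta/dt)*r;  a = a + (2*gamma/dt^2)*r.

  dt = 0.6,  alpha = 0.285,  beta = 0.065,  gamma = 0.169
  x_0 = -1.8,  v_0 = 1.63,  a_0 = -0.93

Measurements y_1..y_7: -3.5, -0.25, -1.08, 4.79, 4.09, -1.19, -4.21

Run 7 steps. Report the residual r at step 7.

resid = -13.8094

step 1: x_pred=-0.9894  r=-2.5106  x^+=-1.7049  v^+=0.8000  a^+=-3.2872
step 2: x_pred=-1.8166  r=1.5666  x^+=-1.3701  v^+=-1.0026  a^+=-1.8163
step 3: x_pred=-2.2986  r=1.2186  x^+=-1.9513  v^+=-1.9603  a^+=-0.6722
step 4: x_pred=-3.2485  r=8.0385  x^+=-0.9575  v^+=-1.4928  a^+=6.8751
step 5: x_pred=-0.6157  r=4.7057  x^+=0.7254  v^+=3.1420  a^+=11.2932
step 6: x_pred=4.6434  r=-5.8334  x^+=2.9809  v^+=9.2860  a^+=5.8163
step 7: x_pred=9.5994  r=-13.8094  x^+=5.6637  v^+=11.2797  a^+=-7.1492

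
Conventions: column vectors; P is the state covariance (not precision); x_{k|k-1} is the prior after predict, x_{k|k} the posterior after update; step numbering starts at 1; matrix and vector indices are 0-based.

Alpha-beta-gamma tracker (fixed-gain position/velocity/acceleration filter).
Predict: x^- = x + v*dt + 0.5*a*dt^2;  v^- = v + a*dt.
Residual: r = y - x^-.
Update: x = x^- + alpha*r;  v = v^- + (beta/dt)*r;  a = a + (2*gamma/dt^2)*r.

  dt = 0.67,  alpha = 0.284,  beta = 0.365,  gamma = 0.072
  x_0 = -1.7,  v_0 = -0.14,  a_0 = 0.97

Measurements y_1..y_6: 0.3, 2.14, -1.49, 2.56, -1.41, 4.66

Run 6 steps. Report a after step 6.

a_post = -0.8795

step 1: x_pred=-1.5761  r=1.8761  x^+=-1.0433  v^+=1.5319  a^+=1.5718
step 2: x_pred=0.3359  r=1.8041  x^+=0.8483  v^+=3.5679  a^+=2.1505
step 3: x_pred=3.7214  r=-5.2114  x^+=2.2414  v^+=2.1697  a^+=0.4788
step 4: x_pred=3.8025  r=-1.2425  x^+=3.4497  v^+=1.8136  a^+=0.0802
step 5: x_pred=4.6827  r=-6.0927  x^+=2.9524  v^+=-1.4519  a^+=-1.8743
step 6: x_pred=1.5590  r=3.1010  x^+=2.4397  v^+=-1.0183  a^+=-0.8795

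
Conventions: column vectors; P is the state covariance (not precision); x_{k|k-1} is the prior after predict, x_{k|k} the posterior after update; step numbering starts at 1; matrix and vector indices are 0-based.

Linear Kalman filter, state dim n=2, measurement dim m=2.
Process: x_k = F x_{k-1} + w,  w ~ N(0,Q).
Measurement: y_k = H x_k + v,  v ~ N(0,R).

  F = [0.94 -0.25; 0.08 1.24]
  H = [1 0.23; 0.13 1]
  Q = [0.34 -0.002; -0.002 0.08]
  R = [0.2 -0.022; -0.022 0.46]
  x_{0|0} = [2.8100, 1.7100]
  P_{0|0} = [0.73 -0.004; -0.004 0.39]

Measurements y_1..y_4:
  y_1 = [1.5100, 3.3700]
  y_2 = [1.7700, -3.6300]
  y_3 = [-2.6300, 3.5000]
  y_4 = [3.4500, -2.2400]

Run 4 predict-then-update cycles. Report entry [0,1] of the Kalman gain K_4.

K[0,1] = -0.0878

step 1: x^-=[2.2139, 2.3452]  P^-=[1.0113 -0.0726; -0.0726 0.6835]  S=[1.2141 0.1919; 0.1919 1.1418]  K=[0.8332 -0.0885; -0.0243 0.5945]  nu=[-1.2433, 0.7370]  x^+=[1.1127, 2.8135]  P^+=[0.1878 -0.0834; -0.0834 0.2848]
step 2: x^-=[0.3426, 3.5778]  P^-=[0.5629 -0.1718; -0.1718 0.5026]  S=[0.7105 -0.0101; -0.0101 0.9275]  K=[0.7353 -0.0983; -0.0717 0.5171]  nu=[0.6045, -7.2523]  x^+=[1.4998, -0.2155]  P^+=[0.1684 -0.0833; -0.0833 0.2503]
step 3: x^-=[1.4637, -0.1472]  P^-=[0.5436 -0.1623; -0.1623 0.4493]  S=[0.6927 -0.0152; -0.0152 0.8763]  K=[0.7288 -0.0920; -0.0745 0.4874]  nu=[-4.0598, 3.4570]  x^+=[-1.8132, 1.8400]  P^+=[0.1662 -0.0799; -0.0799 0.2362]
step 4: x^-=[-2.1644, 2.1365]  P^-=[0.5392 -0.1543; -0.1543 0.4284]  S=[0.6908 -0.0123; -0.0123 0.8574]  K=[0.7275 -0.0878; -0.0723 0.4752]  nu=[5.1230, -4.0951]  x^+=[1.9222, -0.1800]  P^+=[0.1653 -0.0779; -0.0779 0.2303]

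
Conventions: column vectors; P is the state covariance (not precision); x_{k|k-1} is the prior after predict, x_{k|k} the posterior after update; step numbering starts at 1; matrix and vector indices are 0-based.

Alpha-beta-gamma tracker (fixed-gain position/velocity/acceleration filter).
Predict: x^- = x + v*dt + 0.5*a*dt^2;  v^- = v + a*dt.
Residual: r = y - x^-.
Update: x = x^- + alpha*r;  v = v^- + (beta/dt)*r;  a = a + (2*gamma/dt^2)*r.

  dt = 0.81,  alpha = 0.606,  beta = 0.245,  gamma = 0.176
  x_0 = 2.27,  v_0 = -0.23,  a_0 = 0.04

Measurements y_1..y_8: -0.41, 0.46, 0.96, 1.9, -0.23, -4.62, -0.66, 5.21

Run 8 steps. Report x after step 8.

x_post = 2.2106

step 1: x_pred=2.0968  r=-2.5068  x^+=0.5777  v^+=-0.9558  a^+=-1.3049
step 2: x_pred=-0.6246  r=1.0846  x^+=0.0327  v^+=-1.6848  a^+=-0.7230
step 3: x_pred=-1.5692  r=2.5292  x^+=-0.0365  v^+=-1.5054  a^+=0.6339
step 4: x_pred=-1.0479  r=2.9479  x^+=0.7385  v^+=-0.1003  a^+=2.2155
step 5: x_pred=1.3841  r=-1.6141  x^+=0.4059  v^+=1.2060  a^+=1.3495
step 6: x_pred=1.8255  r=-6.4455  x^+=-2.0805  v^+=0.3496  a^+=-2.1085
step 7: x_pred=-2.4890  r=1.8290  x^+=-1.3806  v^+=-0.8051  a^+=-1.1273
step 8: x_pred=-2.4026  r=7.6126  x^+=2.2106  v^+=0.5844  a^+=2.9569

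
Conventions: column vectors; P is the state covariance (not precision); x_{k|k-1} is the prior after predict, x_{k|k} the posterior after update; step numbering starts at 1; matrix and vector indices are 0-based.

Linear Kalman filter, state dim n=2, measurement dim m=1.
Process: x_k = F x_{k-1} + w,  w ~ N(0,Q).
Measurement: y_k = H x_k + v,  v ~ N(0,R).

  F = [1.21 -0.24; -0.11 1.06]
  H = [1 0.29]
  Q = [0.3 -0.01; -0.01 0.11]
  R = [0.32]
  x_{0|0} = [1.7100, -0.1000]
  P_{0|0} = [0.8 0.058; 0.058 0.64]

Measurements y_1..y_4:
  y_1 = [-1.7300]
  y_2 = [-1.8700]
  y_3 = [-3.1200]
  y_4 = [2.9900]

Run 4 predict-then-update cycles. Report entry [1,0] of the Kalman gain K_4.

K[1,0] = -0.4819

step 1: x^-=[2.0931, -0.2941]  P^-=[1.4745 -0.2034; -0.2034 0.8253]  S=[1.7459]  K=[0.8107; 0.0206]  nu=[-3.7378]  x^+=[-0.9373, -0.3711]  P^+=[0.3269 -0.2325; -0.2325 0.8245]
step 2: x^-=[-1.0451, -0.2902]  P^-=[0.9611 -0.5676; -0.5676 1.0946]  S=[1.0439]  K=[0.7630; -0.2397]  nu=[-0.7408]  x^+=[-1.6103, -0.1127]  P^+=[0.3534 -0.3767; -0.3767 1.0346]
step 3: x^-=[-1.9214, 0.0577]  P^-=[1.0958 -0.8134; -0.8134 1.3647]  S=[1.0588]  K=[0.8122; -0.3945]  nu=[-1.2154]  x^+=[-2.9084, 0.5371]  P^+=[0.3974 -0.4742; -0.4742 1.1999]
step 4: x^-=[-3.6481, 0.8892]  P^-=[1.2264 -0.9889; -0.9889 1.5736]  S=[1.1052]  K=[0.8502; -0.4819]  nu=[6.3802]  x^+=[1.7763, -2.1851]  P^+=[0.4275 -0.5361; -0.5361 1.3170]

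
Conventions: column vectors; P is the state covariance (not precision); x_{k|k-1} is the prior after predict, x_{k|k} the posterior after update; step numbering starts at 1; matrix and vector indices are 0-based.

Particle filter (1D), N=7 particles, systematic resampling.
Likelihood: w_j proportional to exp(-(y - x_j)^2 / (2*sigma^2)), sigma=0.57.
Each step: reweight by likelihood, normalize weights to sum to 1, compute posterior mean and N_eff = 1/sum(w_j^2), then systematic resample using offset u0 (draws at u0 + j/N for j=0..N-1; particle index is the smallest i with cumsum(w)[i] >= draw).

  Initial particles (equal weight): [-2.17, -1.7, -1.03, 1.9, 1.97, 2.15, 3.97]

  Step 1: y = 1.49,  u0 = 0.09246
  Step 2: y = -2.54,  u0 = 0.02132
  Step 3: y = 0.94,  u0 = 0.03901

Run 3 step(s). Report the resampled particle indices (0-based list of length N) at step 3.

step 1: w=[0.0000, 0.0000, 0.0000, 0.3889, 0.3534, 0.2577, 0.0000]  mean=1.9891  Neff=2.9197  idx=[3, 3, 3, 4, 4, 5, 5]
step 2: w=[0.2616, 0.2616, 0.2616, 0.0998, 0.0998, 0.0078, 0.0078]  mean=1.9179  Neff=4.4372  idx=[0, 0, 1, 1, 2, 2, 3]
step 3: w=[0.1469, 0.1469, 0.1469, 0.1469, 0.1469, 0.1469, 0.1186]  mean=1.9083  Neff=6.9664  idx=[0, 1, 2, 3, 4, 5, 6]

resampled_idx = [0, 1, 2, 3, 4, 5, 6]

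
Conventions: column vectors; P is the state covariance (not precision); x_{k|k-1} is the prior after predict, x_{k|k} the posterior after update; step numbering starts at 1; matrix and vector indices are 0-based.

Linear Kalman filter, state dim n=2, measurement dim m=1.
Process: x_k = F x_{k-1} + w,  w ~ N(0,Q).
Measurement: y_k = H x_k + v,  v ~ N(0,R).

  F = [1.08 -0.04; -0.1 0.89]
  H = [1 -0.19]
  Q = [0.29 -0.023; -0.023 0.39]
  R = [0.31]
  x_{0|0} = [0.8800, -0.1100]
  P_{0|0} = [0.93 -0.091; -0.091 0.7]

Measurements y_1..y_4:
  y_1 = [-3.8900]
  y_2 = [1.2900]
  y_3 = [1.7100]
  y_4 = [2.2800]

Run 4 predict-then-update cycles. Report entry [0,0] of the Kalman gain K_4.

K[0,0] = 0.6015

step 1: x^-=[0.9548, -0.1859]  P^-=[1.3837 -0.2362; -0.2362 0.9700]  S=[1.8185]  K=[0.7856; -0.2312]  nu=[-4.8801]  x^+=[-2.8790, 0.9425]  P^+=[0.2614 0.0941; 0.0941 0.8727]
step 2: x^-=[-3.1470, 1.1267]  P^-=[0.5882 0.0086; 0.0086 1.0672]  S=[0.9335]  K=[0.6284; -0.2080]  nu=[4.6511]  x^+=[-0.2244, 0.1591]  P^+=[0.2196 0.1306; 0.1306 1.0268]
step 3: x^-=[-0.2487, 0.1640]  P^-=[0.5365 0.0428; 0.0428 1.1822]  S=[0.8729]  K=[0.6053; -0.2083]  nu=[1.9899]  x^+=[0.9558, -0.2505]  P^+=[0.2167 0.1528; 0.1528 1.1444]
step 4: x^-=[1.0422, -0.3185]  P^-=[0.5314 0.0604; 0.0604 1.2714]  S=[0.8643]  K=[0.6015; -0.2096]  nu=[1.1773]  x^+=[1.7504, -0.5653]  P^+=[0.2186 0.1694; 0.1694 1.2334]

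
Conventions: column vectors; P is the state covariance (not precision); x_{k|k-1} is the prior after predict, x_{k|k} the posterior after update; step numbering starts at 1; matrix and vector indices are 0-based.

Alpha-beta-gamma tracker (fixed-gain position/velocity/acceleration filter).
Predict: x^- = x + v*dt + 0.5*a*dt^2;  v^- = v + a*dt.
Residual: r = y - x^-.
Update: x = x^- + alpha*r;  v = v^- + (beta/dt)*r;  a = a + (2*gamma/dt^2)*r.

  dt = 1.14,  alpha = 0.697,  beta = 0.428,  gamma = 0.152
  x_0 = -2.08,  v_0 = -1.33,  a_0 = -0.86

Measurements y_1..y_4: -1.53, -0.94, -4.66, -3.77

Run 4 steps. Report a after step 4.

a_post = 0.1496

step 1: x_pred=-4.1550  r=2.6250  x^+=-2.3254  v^+=-1.3249  a^+=-0.2460
step 2: x_pred=-3.9956  r=3.0556  x^+=-1.8658  v^+=-0.4581  a^+=0.4688
step 3: x_pred=-2.0834  r=-2.5766  x^+=-3.8793  v^+=-0.8910  a^+=-0.1339
step 4: x_pred=-4.9821  r=1.2121  x^+=-4.1373  v^+=-0.5886  a^+=0.1496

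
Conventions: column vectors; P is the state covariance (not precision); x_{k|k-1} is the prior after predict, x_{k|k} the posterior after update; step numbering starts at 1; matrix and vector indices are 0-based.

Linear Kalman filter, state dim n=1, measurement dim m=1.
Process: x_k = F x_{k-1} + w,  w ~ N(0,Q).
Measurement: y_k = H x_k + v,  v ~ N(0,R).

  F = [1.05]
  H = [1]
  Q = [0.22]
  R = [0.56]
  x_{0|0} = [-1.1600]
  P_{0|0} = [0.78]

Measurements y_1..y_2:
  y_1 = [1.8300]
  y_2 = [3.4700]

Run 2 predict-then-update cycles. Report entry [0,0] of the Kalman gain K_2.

step 1: x^-=[-1.2180]  P^-=[1.0800]  S=[1.6400]  K=[0.6585]  nu=[3.0480]  x^+=[0.7892]  P^+=[0.3688]
step 2: x^-=[0.8286]  P^-=[0.6266]  S=[1.1866]  K=[0.5281]  nu=[2.6414]  x^+=[2.2234]  P^+=[0.2957]

K[0,0] = 0.5281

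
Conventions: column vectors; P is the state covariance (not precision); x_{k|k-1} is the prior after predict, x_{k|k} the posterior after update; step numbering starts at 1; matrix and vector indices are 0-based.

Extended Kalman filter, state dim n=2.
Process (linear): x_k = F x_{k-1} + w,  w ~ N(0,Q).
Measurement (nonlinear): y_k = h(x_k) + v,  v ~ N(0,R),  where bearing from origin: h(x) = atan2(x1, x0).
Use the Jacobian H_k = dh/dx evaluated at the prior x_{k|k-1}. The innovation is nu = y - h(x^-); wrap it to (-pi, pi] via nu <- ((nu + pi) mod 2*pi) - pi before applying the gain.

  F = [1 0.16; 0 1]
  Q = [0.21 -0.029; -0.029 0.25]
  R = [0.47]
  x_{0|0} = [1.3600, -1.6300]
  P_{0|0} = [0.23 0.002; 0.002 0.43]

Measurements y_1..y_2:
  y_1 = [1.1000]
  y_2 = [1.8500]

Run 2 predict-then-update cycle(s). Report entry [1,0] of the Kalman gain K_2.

step 1: x^-=[1.0992, -1.6300]  P^-=[0.4516 0.0418; 0.0418 0.6800]  H_jac=[0.4217 0.2844]  S=[0.6153]  K=[0.3288; 0.3429]  nu=[2.0775]  x^+=[1.7824, -0.9176]  P^+=[0.3851 -0.0276; -0.0276 0.6076]
step 2: x^-=[1.6356, -0.9176]  P^-=[0.6018 0.0406; 0.0406 0.8576]  H_jac=[0.2609 0.4650]  S=[0.7063]  K=[0.2491; 0.5797]  nu=[2.3613]  x^+=[2.2237, 0.4512]  P^+=[0.5580 -0.0613; -0.0613 0.6203]

K[1,0] = 0.5797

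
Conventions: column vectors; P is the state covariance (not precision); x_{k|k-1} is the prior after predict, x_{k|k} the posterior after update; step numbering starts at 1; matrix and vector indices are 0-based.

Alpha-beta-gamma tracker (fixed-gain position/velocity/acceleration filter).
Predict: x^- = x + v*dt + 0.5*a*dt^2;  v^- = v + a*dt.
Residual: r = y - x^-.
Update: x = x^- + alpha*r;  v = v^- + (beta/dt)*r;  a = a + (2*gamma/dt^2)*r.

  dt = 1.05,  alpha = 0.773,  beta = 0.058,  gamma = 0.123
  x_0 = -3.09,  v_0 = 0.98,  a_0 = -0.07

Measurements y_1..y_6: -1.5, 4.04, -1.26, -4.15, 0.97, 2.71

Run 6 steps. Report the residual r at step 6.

step 1: x_pred=-2.0996  r=0.5996  x^+=-1.6361  v^+=0.9396  a^+=0.0638
step 2: x_pred=-0.6143  r=4.6543  x^+=2.9835  v^+=1.2637  a^+=1.1023
step 3: x_pred=4.9180  r=-6.1780  x^+=0.1424  v^+=2.0799  a^+=-0.2762
step 4: x_pred=2.1740  r=-6.3240  x^+=-2.7145  v^+=1.4405  a^+=-1.6873
step 5: x_pred=-2.1320  r=3.1020  x^+=0.2658  v^+=-0.1597  a^+=-0.9951
step 6: x_pred=-0.4504  r=3.1604  x^+=1.9926  v^+=-1.0300  a^+=-0.2899

resid = 3.1604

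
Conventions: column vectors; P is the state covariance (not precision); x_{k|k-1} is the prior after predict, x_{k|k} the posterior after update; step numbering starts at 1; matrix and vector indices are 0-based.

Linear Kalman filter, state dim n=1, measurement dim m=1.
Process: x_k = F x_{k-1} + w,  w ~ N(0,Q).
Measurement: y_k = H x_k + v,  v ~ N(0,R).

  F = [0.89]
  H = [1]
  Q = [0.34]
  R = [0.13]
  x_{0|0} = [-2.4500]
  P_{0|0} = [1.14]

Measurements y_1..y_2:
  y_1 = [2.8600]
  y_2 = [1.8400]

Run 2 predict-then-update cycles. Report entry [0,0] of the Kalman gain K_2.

K[0,0] = 0.7692

step 1: x^-=[-2.1805]  P^-=[1.2430]  S=[1.3730]  K=[0.9053]  nu=[5.0405]  x^+=[2.3827]  P^+=[0.1177]
step 2: x^-=[2.1206]  P^-=[0.4332]  S=[0.5632]  K=[0.7692]  nu=[-0.2806]  x^+=[1.9048]  P^+=[0.1000]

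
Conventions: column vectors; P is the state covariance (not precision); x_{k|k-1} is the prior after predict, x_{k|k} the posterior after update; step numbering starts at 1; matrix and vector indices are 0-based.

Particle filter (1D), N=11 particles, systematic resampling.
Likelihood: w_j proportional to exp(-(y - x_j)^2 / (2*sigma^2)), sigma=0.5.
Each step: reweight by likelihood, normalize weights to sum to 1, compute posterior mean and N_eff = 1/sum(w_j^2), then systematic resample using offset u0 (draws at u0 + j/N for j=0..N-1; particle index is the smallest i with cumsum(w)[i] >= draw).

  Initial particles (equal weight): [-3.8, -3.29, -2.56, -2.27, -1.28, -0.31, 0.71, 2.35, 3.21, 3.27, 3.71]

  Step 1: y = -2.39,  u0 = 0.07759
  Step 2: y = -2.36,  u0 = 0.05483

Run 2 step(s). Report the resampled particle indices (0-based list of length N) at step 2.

step 1: w=[0.0085, 0.0892, 0.4257, 0.4382, 0.0384, 0.0001, 0.0000, 0.0000, 0.0000, 0.0000, 0.0000]  mean=-2.4593  Neff=2.6130  idx=[1, 2, 2, 2, 2, 3, 3, 3, 3, 3, 4]
step 2: w=[0.0200, 0.1039, 0.1039, 0.1039, 0.1039, 0.1107, 0.1107, 0.1107, 0.1107, 0.1107, 0.0109]  mean=-2.4000  Neff=9.5258  idx=[1, 2, 3, 3, 4, 5, 6, 7, 8, 8, 9]

resampled_idx = [1, 2, 3, 3, 4, 5, 6, 7, 8, 8, 9]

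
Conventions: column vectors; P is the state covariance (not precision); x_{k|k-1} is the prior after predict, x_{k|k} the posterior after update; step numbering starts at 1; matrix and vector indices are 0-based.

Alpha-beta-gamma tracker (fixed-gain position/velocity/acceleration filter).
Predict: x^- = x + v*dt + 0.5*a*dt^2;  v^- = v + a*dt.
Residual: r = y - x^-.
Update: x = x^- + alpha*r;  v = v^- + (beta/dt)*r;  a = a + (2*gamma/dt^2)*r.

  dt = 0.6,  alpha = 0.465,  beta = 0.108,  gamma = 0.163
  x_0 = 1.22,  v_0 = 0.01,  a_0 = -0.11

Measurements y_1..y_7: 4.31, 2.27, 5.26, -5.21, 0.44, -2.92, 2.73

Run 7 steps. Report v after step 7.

step 1: x_pred=1.2062  r=3.1038  x^+=2.6495  v^+=0.5027  a^+=2.7007
step 2: x_pred=3.4372  r=-1.1672  x^+=2.8945  v^+=1.9130  a^+=1.6437
step 3: x_pred=4.3381  r=0.9219  x^+=4.7668  v^+=3.0651  a^+=2.4785
step 4: x_pred=7.0520  r=-12.2620  x^+=1.3502  v^+=2.3451  a^+=-8.6254
step 5: x_pred=1.2047  r=-0.7647  x^+=0.8491  v^+=-2.9678  a^+=-9.3179
step 6: x_pred=-2.6088  r=-0.3112  x^+=-2.7535  v^+=-8.6145  a^+=-9.5997
step 7: x_pred=-9.6501  r=12.3801  x^+=-3.8934  v^+=-12.1459  a^+=1.6112

v_post = -12.1459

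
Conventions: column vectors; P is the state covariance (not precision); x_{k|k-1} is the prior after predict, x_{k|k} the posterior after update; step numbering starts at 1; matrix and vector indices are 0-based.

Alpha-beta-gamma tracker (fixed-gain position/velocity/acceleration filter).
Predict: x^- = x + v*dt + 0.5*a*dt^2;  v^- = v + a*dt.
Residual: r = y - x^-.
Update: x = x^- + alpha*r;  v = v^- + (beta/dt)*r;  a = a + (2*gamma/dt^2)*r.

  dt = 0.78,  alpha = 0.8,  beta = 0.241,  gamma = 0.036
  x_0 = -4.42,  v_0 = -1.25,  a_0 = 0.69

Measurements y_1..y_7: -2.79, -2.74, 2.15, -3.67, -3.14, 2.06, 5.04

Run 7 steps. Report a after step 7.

a_post = 0.8657

step 1: x_pred=-5.1851  r=2.3951  x^+=-3.2690  v^+=0.0282  a^+=0.9734
step 2: x_pred=-2.9509  r=0.2109  x^+=-2.7822  v^+=0.8527  a^+=0.9984
step 3: x_pred=-1.8134  r=3.9634  x^+=1.3573  v^+=2.8560  a^+=1.4674
step 4: x_pred=4.0314  r=-7.7014  x^+=-2.1297  v^+=1.6211  a^+=0.5560
step 5: x_pred=-0.6961  r=-2.4439  x^+=-2.6512  v^+=1.2997  a^+=0.2668
step 6: x_pred=-1.5563  r=3.6163  x^+=1.3367  v^+=2.6251  a^+=0.6948
step 7: x_pred=3.5957  r=1.4443  x^+=4.7511  v^+=3.6133  a^+=0.8657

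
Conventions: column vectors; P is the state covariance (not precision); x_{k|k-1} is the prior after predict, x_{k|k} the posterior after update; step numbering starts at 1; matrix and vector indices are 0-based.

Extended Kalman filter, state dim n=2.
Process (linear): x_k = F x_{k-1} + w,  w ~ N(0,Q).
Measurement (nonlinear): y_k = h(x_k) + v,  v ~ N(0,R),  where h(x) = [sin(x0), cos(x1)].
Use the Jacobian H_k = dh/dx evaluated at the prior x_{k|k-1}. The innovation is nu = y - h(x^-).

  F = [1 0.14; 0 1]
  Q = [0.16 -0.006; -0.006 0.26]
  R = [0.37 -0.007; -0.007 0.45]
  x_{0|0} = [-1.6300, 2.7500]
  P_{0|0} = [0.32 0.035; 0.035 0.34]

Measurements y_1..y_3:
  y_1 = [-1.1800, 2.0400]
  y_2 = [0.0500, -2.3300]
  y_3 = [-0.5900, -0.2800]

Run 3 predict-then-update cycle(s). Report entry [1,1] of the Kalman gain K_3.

step 1: x^-=[-1.2450, 2.7500]  P^-=[0.4965 0.0766; 0.0766 0.6000]  H_jac=[0.3201 0.0000; 0.0000 -0.3817]  S=[0.4209 -0.0164; -0.0164 0.5374]  K=[0.3759 -0.0430; 0.0417 -0.4248]  nu=[-0.2326, 2.9643]  x^+=[-1.4598, 1.4809]  P^+=[0.4355 0.0575; 0.0575 0.5017]
step 2: x^-=[-1.2525, 1.4809]  P^-=[0.6214 0.1218; 0.1218 0.7617]  H_jac=[0.3130 0.0000; 0.0000 -0.9960]  S=[0.4309 -0.0450; -0.0450 1.2055]  K=[0.4426 -0.0841; 0.0229 -0.6284]  nu=[0.9998, -2.4198]  x^+=[-0.6064, 3.0244]  P^+=[0.5251 0.0411; 0.0411 0.2841]
step 3: x^-=[-0.1830, 3.0244]  P^-=[0.7022 0.0749; 0.0749 0.5441]  H_jac=[0.9833 0.0000; 0.0000 -0.1169]  S=[1.0490 -0.0156; -0.0156 0.4574]  K=[0.6583 0.0033; 0.0682 -0.1367]  nu=[-0.4080, 0.7131]  x^+=[-0.4492, 2.8991]  P^+=[0.2477 0.0266; 0.0266 0.5304]

K[1,1] = -0.1367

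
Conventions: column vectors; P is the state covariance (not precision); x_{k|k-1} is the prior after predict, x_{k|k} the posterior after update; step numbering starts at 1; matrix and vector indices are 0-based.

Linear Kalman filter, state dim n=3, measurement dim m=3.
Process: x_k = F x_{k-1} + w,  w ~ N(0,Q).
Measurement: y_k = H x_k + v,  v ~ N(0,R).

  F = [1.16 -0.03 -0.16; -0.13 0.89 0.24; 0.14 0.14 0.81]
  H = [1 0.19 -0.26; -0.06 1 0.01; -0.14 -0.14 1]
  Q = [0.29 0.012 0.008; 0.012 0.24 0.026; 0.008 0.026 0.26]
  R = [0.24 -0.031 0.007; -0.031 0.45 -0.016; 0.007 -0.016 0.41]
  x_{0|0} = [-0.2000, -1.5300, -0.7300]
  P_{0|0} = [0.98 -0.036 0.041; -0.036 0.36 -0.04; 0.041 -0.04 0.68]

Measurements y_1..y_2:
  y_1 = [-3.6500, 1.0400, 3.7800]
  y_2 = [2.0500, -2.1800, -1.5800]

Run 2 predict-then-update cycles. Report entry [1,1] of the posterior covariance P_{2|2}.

step 1: x^-=[-0.0693, -1.5109, -0.8335]  P^-=[1.6133 -0.1906 0.1113; -0.1906 0.5696 0.1483; 0.1113 0.1483 0.7312]  S=[1.7784 -0.2453 -0.2435; -0.2453 1.0512 0.0914; -0.2435 0.0914 1.1039]  K=[0.8762 -0.0783 0.1201; 0.0144 0.5537 0.0436; 0.0730 0.1033 0.6370]  nu=[-3.5103, 2.5551, 4.3923]  x^+=[-2.8175, 0.0448, 1.9723]  P^+=[0.2449 -0.0505 0.0839; -0.0505 0.2446 0.0363; 0.0839 0.0363 0.2769]
step 2: x^-=[-3.5852, 0.8795, 1.2094]  P^-=[0.5996 -0.0747 0.0781; -0.0747 0.4758 0.1218; 0.0781 0.1218 0.4765]  S=[0.8080 -0.0811 -0.0925; -0.0811 0.9393 0.0539; -0.0925 0.0539 0.8487]  K=[0.7031 -0.0612 0.0860; 0.0373 0.5130 0.0489; 0.0427 0.1033 0.5266]  nu=[5.7826, -3.2867, -3.1682]  x^+=[0.4095, -0.7458, -0.5517]  P^+=[0.1951 -0.0396 0.0629; -0.0396 0.2262 0.0382; 0.0629 0.0382 0.2287]

P_post[1,1] = 0.2262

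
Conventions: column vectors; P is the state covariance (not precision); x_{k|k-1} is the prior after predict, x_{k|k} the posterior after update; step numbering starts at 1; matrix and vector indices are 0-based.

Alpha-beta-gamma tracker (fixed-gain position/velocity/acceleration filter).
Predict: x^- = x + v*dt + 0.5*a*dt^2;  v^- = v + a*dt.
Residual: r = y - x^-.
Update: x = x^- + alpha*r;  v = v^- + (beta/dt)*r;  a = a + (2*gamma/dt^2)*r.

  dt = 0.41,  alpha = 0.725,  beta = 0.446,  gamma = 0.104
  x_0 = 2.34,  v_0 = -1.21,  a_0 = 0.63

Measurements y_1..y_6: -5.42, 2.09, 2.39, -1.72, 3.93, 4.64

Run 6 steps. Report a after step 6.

step 1: x_pred=1.8969  r=-7.3169  x^+=-3.4079  v^+=-8.9110  a^+=-8.4236
step 2: x_pred=-7.7694  r=9.8594  x^+=-0.6213  v^+=-1.6396  a^+=3.7760
step 3: x_pred=-0.9762  r=3.3662  x^+=1.4643  v^+=3.5703  a^+=7.9412
step 4: x_pred=3.5956  r=-5.3156  x^+=-0.2582  v^+=1.0439  a^+=1.3639
step 5: x_pred=0.2844  r=3.6456  x^+=2.9275  v^+=5.5688  a^+=5.8748
step 6: x_pred=5.7044  r=-1.0644  x^+=4.9327  v^+=6.8195  a^+=4.5577

a_post = 4.5577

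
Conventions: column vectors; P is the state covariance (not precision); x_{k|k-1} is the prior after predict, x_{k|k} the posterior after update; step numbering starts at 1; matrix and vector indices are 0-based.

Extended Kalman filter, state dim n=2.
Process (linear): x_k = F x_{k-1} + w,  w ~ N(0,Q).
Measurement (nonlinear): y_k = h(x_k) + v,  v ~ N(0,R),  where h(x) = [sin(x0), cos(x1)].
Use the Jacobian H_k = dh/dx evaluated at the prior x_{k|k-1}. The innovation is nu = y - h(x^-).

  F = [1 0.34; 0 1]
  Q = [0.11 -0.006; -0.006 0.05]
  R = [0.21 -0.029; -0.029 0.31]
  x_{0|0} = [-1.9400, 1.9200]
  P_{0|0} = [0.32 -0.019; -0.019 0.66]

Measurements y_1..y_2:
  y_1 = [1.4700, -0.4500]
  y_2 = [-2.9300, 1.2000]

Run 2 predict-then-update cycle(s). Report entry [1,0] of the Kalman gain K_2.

K[1,0] = 0.0907

step 1: x^-=[-1.2872, 1.9200]  P^-=[0.4934 0.1994; 0.1994 0.7100]  H_jac=[0.2798 0.0000; 0.0000 -0.9396]  S=[0.2486 -0.0814; -0.0814 0.9369]  K=[0.5041 -0.1562; -0.0091 -0.7129]  nu=[2.4301, -0.1079]  x^+=[-0.0454, 1.9749]  P^+=[0.3945 0.0671; 0.0671 0.2349]
step 2: x^-=[0.6261, 1.9749]  P^-=[0.5773 0.1410; 0.1410 0.2849]  H_jac=[0.8103 0.0000; 0.0000 -0.9195]  S=[0.5891 -0.1340; -0.1340 0.5509]  K=[0.7840 -0.0445; 0.0907 -0.4535]  nu=[-3.5160, 1.5932]  x^+=[-2.2014, 0.9334]  P^+=[0.2048 0.0397; 0.0397 0.1558]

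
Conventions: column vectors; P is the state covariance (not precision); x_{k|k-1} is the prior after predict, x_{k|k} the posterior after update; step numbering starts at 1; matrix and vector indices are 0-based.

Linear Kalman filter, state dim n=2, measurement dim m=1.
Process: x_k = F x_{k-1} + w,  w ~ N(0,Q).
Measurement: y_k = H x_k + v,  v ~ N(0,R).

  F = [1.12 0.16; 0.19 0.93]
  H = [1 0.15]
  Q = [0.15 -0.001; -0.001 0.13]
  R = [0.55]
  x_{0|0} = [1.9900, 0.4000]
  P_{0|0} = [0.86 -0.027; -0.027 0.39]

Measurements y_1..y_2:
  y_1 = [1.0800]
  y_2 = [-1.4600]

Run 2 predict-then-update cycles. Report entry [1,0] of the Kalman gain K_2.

step 1: x^-=[2.2928, 0.7501]  P^-=[1.2291 0.2111; 0.2111 0.4888]  S=[1.8534]  K=[0.6802; 0.1535]  nu=[-1.3253]  x^+=[1.3913, 0.5467]  P^+=[0.3715 0.0176; 0.0176 0.4452]
step 2: x^-=[1.6457, 0.7728]  P^-=[0.6337 0.1632; 0.1632 0.5347]  S=[1.2447]  K=[0.5288; 0.1955]  nu=[-3.2216]  x^+=[-0.0579, 0.1428]  P^+=[0.2857 0.0345; 0.0345 0.4871]

K[1,0] = 0.1955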